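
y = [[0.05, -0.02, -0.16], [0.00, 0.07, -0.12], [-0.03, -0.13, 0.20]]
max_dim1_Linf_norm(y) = 0.2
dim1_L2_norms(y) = [0.17, 0.14, 0.24]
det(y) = -0.00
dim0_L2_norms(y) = [0.06, 0.15, 0.28]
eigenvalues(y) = [0.29, 0.06, -0.03]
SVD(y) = [[-0.47, 0.88, -0.00], [-0.44, -0.23, 0.87], [0.77, 0.41, 0.5]] @ diag([0.3094348682075331, 0.0979322950605053, 0.01610366174411189]) @ [[-0.15, -0.39, 0.91], [0.33, -0.89, -0.33], [-0.93, -0.25, -0.26]]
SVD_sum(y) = [[0.02, 0.06, -0.13], [0.02, 0.05, -0.12], [-0.04, -0.09, 0.22]] + [[0.03, -0.08, -0.03], [-0.01, 0.02, 0.01], [0.01, -0.04, -0.01]] + [[0.00, 0.00, 0.00], [-0.01, -0.00, -0.00], [-0.01, -0.0, -0.00]]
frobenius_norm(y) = 0.32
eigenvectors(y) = [[-0.48, -0.97, 0.83], [-0.42, 0.25, 0.43], [0.77, 0.02, 0.35]]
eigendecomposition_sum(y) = [[0.02, 0.07, -0.13], [0.01, 0.07, -0.11], [-0.03, -0.12, 0.21]] + [[0.04, -0.07, -0.01], [-0.01, 0.02, 0.0], [-0.0, 0.00, 0.00]] + [[-0.01, -0.03, -0.02], [-0.0, -0.01, -0.01], [-0.0, -0.01, -0.01]]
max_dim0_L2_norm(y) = 0.28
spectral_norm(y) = 0.31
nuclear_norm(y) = 0.42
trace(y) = 0.32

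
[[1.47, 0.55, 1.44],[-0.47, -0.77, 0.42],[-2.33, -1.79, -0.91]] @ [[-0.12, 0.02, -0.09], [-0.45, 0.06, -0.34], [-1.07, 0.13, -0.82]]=[[-1.96, 0.25, -1.50], [-0.05, -0.0, -0.04], [2.06, -0.27, 1.56]]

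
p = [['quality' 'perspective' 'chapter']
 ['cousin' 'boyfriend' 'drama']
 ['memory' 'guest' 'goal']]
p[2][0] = 'memory'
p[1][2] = 'drama'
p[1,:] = ['cousin', 'boyfriend', 'drama']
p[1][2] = 'drama'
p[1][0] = 'cousin'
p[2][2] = 'goal'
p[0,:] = ['quality', 'perspective', 'chapter']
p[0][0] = 'quality'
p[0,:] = ['quality', 'perspective', 'chapter']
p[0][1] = 'perspective'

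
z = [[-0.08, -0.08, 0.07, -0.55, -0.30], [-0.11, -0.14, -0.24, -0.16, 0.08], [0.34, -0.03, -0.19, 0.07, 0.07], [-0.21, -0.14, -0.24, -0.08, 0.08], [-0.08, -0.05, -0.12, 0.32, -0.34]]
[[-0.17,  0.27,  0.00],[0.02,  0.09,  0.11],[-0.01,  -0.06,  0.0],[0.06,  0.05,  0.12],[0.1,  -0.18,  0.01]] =z@ [[-0.16, -0.06, -0.17],[-0.24, -0.12, 0.03],[-0.03, 0.09, -0.32],[0.31, -0.50, -0.06],[0.09, 0.07, 0.07]]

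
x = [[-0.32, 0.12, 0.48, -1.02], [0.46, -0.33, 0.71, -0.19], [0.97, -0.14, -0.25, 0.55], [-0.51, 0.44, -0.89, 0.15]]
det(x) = 0.002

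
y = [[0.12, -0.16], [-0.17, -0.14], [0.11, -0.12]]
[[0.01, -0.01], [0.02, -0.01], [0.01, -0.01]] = y @ [[-0.06, 0.02], [-0.10, 0.08]]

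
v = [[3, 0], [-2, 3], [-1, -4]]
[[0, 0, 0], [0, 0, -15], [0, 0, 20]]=v@[[0, 0, 0], [0, 0, -5]]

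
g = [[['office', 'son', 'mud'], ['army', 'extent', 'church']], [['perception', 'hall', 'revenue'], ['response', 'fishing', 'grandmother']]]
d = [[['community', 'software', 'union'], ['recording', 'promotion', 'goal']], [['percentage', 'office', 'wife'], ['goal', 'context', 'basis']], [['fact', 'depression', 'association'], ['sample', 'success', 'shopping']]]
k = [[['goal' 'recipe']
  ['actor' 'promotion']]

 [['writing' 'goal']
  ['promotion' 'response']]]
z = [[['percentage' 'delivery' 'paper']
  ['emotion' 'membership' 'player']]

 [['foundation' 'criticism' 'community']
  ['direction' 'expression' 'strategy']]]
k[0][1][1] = 'promotion'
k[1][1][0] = 'promotion'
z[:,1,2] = ['player', 'strategy']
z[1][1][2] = 'strategy'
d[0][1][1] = 'promotion'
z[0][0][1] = 'delivery'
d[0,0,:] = ['community', 'software', 'union']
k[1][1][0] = 'promotion'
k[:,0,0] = ['goal', 'writing']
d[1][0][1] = 'office'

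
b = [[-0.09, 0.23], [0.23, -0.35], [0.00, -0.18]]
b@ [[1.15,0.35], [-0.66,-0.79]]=[[-0.26, -0.21], [0.5, 0.36], [0.12, 0.14]]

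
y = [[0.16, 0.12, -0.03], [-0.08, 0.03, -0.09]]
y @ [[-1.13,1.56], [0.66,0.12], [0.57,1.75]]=[[-0.12, 0.21],[0.06, -0.28]]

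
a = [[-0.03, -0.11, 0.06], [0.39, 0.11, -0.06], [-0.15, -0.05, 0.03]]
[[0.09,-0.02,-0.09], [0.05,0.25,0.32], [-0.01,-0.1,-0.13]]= a @[[0.40, 0.64, 0.66], [-0.58, -0.38, 0.72], [0.71, -0.67, 0.22]]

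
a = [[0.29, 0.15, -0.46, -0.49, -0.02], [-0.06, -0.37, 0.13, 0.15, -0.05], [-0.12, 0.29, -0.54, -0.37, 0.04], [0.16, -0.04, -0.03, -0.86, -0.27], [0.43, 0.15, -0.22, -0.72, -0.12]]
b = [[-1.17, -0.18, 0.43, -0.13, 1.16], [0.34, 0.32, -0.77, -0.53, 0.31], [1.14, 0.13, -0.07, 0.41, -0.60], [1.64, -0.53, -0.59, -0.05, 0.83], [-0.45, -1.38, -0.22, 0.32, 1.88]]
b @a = [[0.10, 0.19, 0.03, -0.34, -0.05], [0.22, -0.22, 0.25, 0.4, 0.05], [0.14, -0.00, -0.35, -0.43, -0.07], [0.93, 0.4, -0.69, -1.22, -0.12], [0.84, 0.65, -0.28, -1.53, -0.24]]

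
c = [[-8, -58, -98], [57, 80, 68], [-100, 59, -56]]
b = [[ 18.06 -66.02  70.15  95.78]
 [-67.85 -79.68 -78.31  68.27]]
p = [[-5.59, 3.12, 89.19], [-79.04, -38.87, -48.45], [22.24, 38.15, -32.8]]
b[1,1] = -79.68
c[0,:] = [-8, -58, -98]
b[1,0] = -67.85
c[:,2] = [-98, 68, -56]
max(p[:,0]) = 22.24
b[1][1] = -79.68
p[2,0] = 22.24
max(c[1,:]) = 80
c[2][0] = -100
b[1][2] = -78.31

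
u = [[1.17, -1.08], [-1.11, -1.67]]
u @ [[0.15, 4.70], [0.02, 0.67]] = [[0.15, 4.78], [-0.20, -6.34]]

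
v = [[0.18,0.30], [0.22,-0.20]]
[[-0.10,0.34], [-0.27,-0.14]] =v@ [[-0.97, 0.26], [0.26, 0.97]]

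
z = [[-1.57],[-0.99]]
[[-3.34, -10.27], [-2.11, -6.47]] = z@[[2.13, 6.54]]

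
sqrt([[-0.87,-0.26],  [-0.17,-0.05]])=[[0.91j, -0.01+0.27j],[-0.01+0.18j, (0.03+0.05j)]]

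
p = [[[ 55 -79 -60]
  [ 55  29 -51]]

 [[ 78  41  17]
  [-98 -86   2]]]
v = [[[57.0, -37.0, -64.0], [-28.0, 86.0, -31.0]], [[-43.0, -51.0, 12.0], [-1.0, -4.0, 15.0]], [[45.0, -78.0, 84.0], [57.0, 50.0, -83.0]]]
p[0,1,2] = -51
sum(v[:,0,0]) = 59.0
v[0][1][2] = -31.0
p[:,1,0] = [55, -98]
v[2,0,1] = -78.0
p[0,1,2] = -51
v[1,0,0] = -43.0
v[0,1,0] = -28.0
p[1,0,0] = 78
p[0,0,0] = 55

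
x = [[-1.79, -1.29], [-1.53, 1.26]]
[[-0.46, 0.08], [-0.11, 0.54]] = x@[[0.17, -0.19],  [0.12, 0.20]]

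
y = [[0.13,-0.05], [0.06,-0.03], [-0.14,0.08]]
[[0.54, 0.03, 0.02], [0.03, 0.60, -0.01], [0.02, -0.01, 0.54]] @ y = [[0.07, -0.03], [0.04, -0.02], [-0.07, 0.04]]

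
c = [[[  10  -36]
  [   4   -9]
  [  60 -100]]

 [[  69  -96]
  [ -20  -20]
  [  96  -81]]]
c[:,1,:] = [[4, -9], [-20, -20]]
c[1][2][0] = 96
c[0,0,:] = [10, -36]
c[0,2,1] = -100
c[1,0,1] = -96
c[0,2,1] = -100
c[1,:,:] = [[69, -96], [-20, -20], [96, -81]]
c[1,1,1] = -20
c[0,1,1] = -9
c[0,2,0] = 60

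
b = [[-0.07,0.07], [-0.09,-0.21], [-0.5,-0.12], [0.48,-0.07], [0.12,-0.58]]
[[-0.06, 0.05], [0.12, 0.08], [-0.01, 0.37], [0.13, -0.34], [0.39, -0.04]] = b @[[0.17, -0.73], [-0.63, -0.08]]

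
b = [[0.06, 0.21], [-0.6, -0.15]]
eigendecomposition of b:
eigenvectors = [[0.15+0.49j, (0.15-0.49j)], [(-0.86+0j), (-0.86-0j)]]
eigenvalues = [(-0.05+0.34j), (-0.05-0.34j)]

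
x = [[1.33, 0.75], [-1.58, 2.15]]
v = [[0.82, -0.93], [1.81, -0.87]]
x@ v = [[2.45, -1.89], [2.60, -0.4]]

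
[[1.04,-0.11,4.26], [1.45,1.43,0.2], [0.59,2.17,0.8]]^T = [[1.04, 1.45, 0.59], [-0.11, 1.43, 2.17], [4.26, 0.20, 0.8]]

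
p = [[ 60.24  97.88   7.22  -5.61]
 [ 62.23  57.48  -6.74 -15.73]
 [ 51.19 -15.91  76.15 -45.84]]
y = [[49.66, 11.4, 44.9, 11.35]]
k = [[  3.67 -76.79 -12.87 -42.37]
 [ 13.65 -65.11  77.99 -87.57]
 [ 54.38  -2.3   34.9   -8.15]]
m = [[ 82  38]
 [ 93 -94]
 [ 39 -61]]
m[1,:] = [93, -94]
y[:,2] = [44.9]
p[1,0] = 62.23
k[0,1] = -76.79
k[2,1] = -2.3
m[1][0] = 93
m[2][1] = -61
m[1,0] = 93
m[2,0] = 39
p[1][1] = 57.48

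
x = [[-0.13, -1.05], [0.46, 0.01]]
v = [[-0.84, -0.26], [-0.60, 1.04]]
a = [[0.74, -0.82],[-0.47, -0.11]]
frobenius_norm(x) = 1.15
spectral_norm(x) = 1.06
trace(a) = 0.63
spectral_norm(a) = 1.13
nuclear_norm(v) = 2.07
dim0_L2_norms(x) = [0.48, 1.05]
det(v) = -1.03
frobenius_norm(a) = 1.21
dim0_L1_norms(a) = [1.21, 0.93]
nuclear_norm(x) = 1.51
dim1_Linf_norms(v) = [0.84, 1.04]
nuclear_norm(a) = 1.54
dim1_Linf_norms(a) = [0.82, 0.47]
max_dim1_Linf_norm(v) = 1.04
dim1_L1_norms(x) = [1.18, 0.47]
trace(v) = 0.20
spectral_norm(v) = 1.23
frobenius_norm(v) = 1.49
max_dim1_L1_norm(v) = 1.64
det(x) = 0.48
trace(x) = -0.12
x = a @ v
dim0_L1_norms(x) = [0.59, 1.06]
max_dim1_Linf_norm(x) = 1.05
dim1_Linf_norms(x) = [1.05, 0.46]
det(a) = -0.47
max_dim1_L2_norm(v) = 1.2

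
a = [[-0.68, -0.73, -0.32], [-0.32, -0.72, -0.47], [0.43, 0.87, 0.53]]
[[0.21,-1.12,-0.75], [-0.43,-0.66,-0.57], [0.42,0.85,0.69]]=a @ [[-1.44, 1.30, 1.01],[0.68, 0.26, -0.43],[0.85, 0.13, 1.18]]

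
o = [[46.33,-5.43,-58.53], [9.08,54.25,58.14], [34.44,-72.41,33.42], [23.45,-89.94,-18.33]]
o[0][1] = -5.43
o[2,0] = 34.44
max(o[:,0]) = 46.33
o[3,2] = -18.33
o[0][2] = -58.53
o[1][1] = 54.25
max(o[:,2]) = 58.14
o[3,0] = 23.45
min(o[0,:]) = -58.53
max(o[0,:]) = 46.33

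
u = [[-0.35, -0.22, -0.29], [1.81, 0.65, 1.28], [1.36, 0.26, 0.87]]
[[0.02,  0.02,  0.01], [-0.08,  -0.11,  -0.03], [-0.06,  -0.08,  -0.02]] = u@[[0.08, 0.11, 0.02], [0.08, 0.11, 0.02], [-0.22, -0.3, -0.06]]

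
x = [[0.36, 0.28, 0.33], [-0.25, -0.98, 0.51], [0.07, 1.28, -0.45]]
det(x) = -0.181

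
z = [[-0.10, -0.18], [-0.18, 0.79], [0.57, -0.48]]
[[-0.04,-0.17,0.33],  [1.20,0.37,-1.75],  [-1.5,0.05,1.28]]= z@[[-1.68,0.60,0.47], [1.13,0.60,-2.11]]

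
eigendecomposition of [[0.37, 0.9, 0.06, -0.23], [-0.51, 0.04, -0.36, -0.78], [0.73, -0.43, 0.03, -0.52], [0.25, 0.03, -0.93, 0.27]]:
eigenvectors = [[-0.26+0.00j, (0.62+0j), 0.62-0.00j, (-0.41+0j)], [(0.49+0j), (0.08+0.61j), 0.08-0.61j, (-0.08+0j)], [(0.65+0j), (-0.07-0.29j), (-0.07+0.29j), (-0.63+0j)], [0.52+0.00j, 0.33-0.20j, 0.33+0.20j, (0.66+0j)]]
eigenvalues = [(-1+0j), (0.35+0.93j), (0.35-0.93j), (1+0j)]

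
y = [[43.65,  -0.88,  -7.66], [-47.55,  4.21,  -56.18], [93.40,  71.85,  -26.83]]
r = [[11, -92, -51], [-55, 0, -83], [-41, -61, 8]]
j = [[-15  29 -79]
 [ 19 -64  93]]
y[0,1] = -0.88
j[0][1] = 29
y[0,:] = [43.65, -0.88, -7.66]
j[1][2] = 93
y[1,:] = [-47.55, 4.21, -56.18]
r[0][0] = 11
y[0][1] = -0.88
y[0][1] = -0.88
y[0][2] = -7.66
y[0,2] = -7.66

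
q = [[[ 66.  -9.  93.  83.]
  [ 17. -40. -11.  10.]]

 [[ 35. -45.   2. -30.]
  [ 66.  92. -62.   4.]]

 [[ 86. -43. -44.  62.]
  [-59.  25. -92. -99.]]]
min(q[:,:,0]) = -59.0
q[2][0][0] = 86.0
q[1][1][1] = 92.0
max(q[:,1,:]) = 92.0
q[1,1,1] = 92.0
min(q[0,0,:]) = -9.0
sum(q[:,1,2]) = -165.0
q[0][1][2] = -11.0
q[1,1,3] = 4.0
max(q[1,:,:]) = 92.0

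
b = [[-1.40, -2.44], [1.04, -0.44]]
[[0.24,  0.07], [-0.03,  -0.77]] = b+[[1.64, 2.51], [-1.07, -0.33]]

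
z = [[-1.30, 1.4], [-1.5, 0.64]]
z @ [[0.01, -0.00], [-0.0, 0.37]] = [[-0.01, 0.52], [-0.02, 0.24]]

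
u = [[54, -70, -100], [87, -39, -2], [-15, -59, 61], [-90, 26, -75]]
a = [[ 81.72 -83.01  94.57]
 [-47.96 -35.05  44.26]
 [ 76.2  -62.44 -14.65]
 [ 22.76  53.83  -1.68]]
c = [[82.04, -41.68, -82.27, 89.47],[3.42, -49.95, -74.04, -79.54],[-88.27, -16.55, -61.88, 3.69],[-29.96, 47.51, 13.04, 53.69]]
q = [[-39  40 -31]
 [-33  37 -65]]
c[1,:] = [3.42, -49.95, -74.04, -79.54]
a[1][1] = -35.05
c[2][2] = -61.88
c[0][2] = -82.27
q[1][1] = 37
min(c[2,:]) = -88.27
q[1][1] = 37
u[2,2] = 61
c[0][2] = -82.27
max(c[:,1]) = 47.51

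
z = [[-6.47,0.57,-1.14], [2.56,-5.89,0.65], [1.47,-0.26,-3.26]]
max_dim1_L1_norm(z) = 9.1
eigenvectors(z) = [[0.44,-0.47,-0.45], [-0.87,-0.81,-0.31], [-0.23,0.35,0.84]]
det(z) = -129.14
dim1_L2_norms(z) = [6.59, 6.46, 3.59]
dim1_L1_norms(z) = [8.18, 9.1, 4.99]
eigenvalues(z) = [-7.0, -4.67, -3.95]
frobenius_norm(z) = 9.90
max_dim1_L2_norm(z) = 6.59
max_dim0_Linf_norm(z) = 6.47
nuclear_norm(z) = 16.14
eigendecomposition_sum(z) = [[-4.25, 1.81, -1.61],[8.48, -3.60, 3.21],[2.26, -0.96, 0.86]] + [[-4.35, -1.42, -2.87], [-7.41, -2.41, -4.90], [3.18, 1.03, 2.10]] + [[2.14,0.18,3.34], [1.49,0.13,2.33], [-3.97,-0.33,-6.21]]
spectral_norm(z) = 8.01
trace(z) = -15.62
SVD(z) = [[-0.72, -0.66, 0.21], [0.68, -0.73, 0.04], [0.13, 0.17, 0.98]] @ diag([8.005094053818215, 4.713008650175779, 3.4228231991869658]) @ [[0.82, -0.56, 0.11], [0.56, 0.82, -0.06], [0.05, -0.11, -0.99]]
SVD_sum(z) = [[-4.75, 3.21, -0.62], [4.5, -3.04, 0.58], [0.83, -0.56, 0.11]] + [[-1.76,-2.56,0.19],[-1.94,-2.83,0.21],[0.46,0.67,-0.05]] + [[0.04, -0.08, -0.71],[0.01, -0.02, -0.14],[0.18, -0.37, -3.32]]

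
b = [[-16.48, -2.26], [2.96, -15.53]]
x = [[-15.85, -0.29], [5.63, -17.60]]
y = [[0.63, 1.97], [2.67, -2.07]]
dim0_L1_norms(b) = [19.44, 17.79]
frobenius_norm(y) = 3.96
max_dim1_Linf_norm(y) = 2.67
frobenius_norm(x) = 24.35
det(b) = 262.62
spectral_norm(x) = 19.79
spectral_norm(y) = 3.48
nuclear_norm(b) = 32.43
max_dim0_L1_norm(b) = 19.44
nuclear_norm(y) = 5.37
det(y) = -6.56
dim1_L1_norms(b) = [18.74, 18.49]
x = b + y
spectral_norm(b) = 16.81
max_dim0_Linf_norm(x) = 17.6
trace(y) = -1.44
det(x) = 280.59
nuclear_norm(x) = 33.97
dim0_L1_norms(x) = [21.48, 17.89]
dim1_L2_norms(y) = [2.07, 3.38]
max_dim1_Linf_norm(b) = 16.48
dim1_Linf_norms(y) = [1.97, 2.67]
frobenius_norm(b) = 22.95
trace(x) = -33.45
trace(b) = -32.01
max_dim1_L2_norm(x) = 18.48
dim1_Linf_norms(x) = [15.85, 17.6]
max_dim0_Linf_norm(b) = 16.48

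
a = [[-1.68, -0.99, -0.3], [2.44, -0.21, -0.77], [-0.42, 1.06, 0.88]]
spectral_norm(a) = 3.06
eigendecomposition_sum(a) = [[-0.84+0.13j, -0.49-0.43j, -0.15-0.34j],[(1.22+1.23j), -0.11+1.33j, (-0.39+0.66j)],[-0.21-1.09j, 0.53-0.67j, (0.44-0.21j)]] + [[-0.84-0.13j, (-0.49+0.43j), -0.15+0.34j], [1.22-1.23j, -0.11-1.33j, (-0.39-0.66j)], [-0.21+1.09j, 0.53+0.67j, 0.44+0.21j]] + [[-0.00+0.00j,(-0-0j),(-0-0j)], [0.00-0.00j,0.00+0.00j,0.00+0.00j], [(-0+0j),-0.00-0.00j,(-0-0j)]]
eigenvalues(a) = [(-0.5+1.24j), (-0.5-1.24j), (-0+0j)]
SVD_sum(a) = [[-1.6, -0.09, 0.34], [2.47, 0.14, -0.52], [-0.52, -0.03, 0.11]] + [[-0.08, -0.9, -0.64], [-0.03, -0.35, -0.25], [0.10, 1.09, 0.77]] + [[-0.00,0.0,-0.00],[-0.00,0.0,-0.0],[-0.00,0.0,-0.0]]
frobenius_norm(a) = 3.54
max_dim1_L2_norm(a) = 2.57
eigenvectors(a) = [[0.22-0.31j, 0.22+0.31j, (0.2+0j)], [-0.78+0.00j, -0.78-0.00j, (-0.58+0j)], [(0.41+0.28j), 0.41-0.28j, (0.79+0j)]]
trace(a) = -1.01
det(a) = -0.00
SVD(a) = [[-0.53, -0.62, 0.58], [0.83, -0.24, 0.51], [-0.17, 0.75, 0.64]] @ diag([3.059448598693336, 1.7880921535117136, 0.0008500018958905298]) @ [[0.98, 0.06, -0.21], [0.07, 0.81, 0.58], [-0.20, 0.58, -0.79]]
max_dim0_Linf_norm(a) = 2.44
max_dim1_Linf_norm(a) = 2.44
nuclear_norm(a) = 4.85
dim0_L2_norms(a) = [2.99, 1.47, 1.21]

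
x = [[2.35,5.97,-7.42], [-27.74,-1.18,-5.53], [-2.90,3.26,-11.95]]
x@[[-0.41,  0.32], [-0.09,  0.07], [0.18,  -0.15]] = [[-2.84,2.28], [10.48,-8.13], [-1.26,1.09]]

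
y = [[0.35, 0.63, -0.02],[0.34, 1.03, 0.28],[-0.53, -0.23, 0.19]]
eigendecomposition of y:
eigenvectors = [[0.55,-0.51,0.56], [-0.36,-0.13,0.67], [0.76,0.85,-0.49]]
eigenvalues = [-0.09, 0.55, 1.11]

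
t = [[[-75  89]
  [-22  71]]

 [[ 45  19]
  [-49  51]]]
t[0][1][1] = 71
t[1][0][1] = 19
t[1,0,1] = 19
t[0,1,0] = -22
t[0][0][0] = -75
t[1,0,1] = 19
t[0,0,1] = 89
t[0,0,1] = 89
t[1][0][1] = 19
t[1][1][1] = 51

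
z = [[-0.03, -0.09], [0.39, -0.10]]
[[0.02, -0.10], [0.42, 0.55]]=z @ [[0.95, 1.58], [-0.54, 0.63]]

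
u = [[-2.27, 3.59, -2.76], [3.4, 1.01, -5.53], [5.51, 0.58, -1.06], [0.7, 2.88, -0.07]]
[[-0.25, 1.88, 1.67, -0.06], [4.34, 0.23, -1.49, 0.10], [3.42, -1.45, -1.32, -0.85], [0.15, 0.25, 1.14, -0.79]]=u @[[0.54, -0.32, -0.25, -0.16], [-0.09, 0.16, 0.46, -0.24], [-0.47, -0.21, 0.2, -0.16]]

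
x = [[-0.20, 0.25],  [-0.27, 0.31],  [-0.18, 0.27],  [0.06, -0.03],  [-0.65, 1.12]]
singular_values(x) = [1.43, 0.09]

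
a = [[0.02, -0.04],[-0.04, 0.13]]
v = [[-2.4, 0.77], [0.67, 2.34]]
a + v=[[-2.38,0.73], [0.63,2.47]]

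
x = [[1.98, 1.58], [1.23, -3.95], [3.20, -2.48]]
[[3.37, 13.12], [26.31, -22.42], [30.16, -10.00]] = x@ [[5.62, 1.68], [-4.91, 6.20]]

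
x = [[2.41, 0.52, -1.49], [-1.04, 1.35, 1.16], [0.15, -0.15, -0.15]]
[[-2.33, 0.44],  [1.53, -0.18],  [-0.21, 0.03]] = x@ [[-1.12, -0.13], [0.37, 0.15], [-0.12, -0.45]]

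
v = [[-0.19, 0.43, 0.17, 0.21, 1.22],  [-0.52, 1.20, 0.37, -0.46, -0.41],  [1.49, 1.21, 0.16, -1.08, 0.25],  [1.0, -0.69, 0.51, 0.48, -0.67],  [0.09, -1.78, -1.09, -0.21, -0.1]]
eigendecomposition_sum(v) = [[(0.16+0j), -0.49+0.00j, -0.09+0.00j, 0.22+0.00j, (0.11+0j)],[(-0.45+0j), 1.35-0.00j, 0.24+0.00j, -0.61+0.00j, (-0.3-0j)],[-0.14+0.00j, 0.42-0.00j, 0.08+0.00j, (-0.19+0j), -0.09-0.00j],[0.06+0.00j, -0.19+0.00j, -0.03+0.00j, (0.09+0j), (0.04+0j)],[0.46+0.00j, (-1.38+0j), -0.25+0.00j, (0.62+0j), (0.31+0j)]] + [[0.07+0.30j, (0.24+0.1j), (-0.01+0.2j), -0.18+0.09j, 0.23+0.05j], [0.03-0.11j, -0.06-0.08j, (0.04-0.06j), 0.08+0.01j, -0.07-0.06j], [(0.49+0.51j), 0.59-0.06j, (0.21+0.41j), -0.27+0.38j, 0.51-0.17j], [0.41-0.41j, (-0.07-0.48j), (0.33-0.18j), 0.32+0.21j, (-0.16-0.41j)], [(-0.39+0.31j), 0.00+0.42j, (-0.3+0.12j), (-0.25-0.22j), (0.09+0.37j)]] + [[0.07-0.30j, 0.24-0.10j, -0.01-0.20j, -0.18-0.09j, 0.23-0.05j], [(0.03+0.11j), (-0.06+0.08j), 0.04+0.06j, (0.08-0.01j), -0.07+0.06j], [(0.49-0.51j), 0.59+0.06j, (0.21-0.41j), (-0.27-0.38j), 0.51+0.17j], [(0.41+0.41j), (-0.07+0.48j), 0.33+0.18j, (0.32-0.21j), (-0.16+0.41j)], [-0.39-0.31j, -0.42j, (-0.3-0.12j), -0.25+0.22j, 0.09-0.37j]] + [[(-0.46-0j), (0.51-0j), 0.27-0.00j, 0.39+0.00j, 0.70-0.00j], [(-0.07-0j), 0.07-0.00j, (0.04-0j), 0.06+0.00j, 0.10-0.00j], [0.54+0.00j, -0.60+0.00j, (-0.32+0j), -0.46-0.00j, -0.82+0.00j], [(0.21+0j), (-0.23+0j), -0.12+0.00j, (-0.18-0j), (-0.31+0j)], [(0.4+0j), -0.45+0.00j, (-0.24+0j), (-0.34-0j), (-0.61+0j)]] + [[(-0.04+0j), -0.06+0.00j, 0.01+0.00j, (-0.04+0j), (-0.04+0j)],[-0.07+0.00j, -0.11+0.00j, (0.01+0j), (-0.06+0j), (-0.07+0j)],[0.12-0.00j, 0.20-0.00j, (-0.02-0j), (0.11-0j), (0.14-0j)],[-0.08+0.00j, -0.13+0.00j, (0.01+0j), -0.07+0.00j, -0.09+0.00j],[(0.02-0j), (0.03-0j), (-0-0j), 0.02-0.00j, 0.02-0.00j]]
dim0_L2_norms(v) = [1.88, 2.59, 1.28, 1.3, 1.48]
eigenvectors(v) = [[0.24+0.00j, 0.24+0.14j, 0.24-0.14j, (-0.55+0j), 0.23+0.00j], [-0.66+0.00j, (-0.05-0.09j), (-0.05+0.09j), (-0.08+0j), 0.40+0.00j], [(-0.21+0j), 0.65+0.00j, 0.65-0.00j, (0.64+0j), (-0.74+0j)], [0.09+0.00j, (-0.02-0.53j), -0.02+0.53j, 0.25+0.00j, 0.48+0.00j], [0.67+0.00j, (-0.04+0.46j), -0.04-0.46j, 0.48+0.00j, -0.13+0.00j]]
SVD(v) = [[0.19, -0.31, -0.51, 0.6, -0.49], [0.42, -0.22, 0.32, -0.5, -0.65], [0.56, 0.71, -0.39, -0.13, 0.02], [-0.19, 0.55, 0.53, 0.46, -0.4], [-0.66, 0.22, -0.44, -0.39, -0.41]] @ diag([2.8631500783438755, 1.963609513261323, 1.4808470628163106, 1.2340062238085838, 0.11502140869887552]) @ [[0.12, 0.90, 0.31, -0.25, 0.14],[0.92, -0.16, 0.01, -0.26, -0.25],[-0.11, 0.06, 0.48, 0.35, -0.79],[0.31, -0.10, 0.46, 0.65, 0.52],[0.19, 0.39, -0.68, 0.57, -0.16]]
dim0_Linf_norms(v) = [1.49, 1.78, 1.09, 1.08, 1.22]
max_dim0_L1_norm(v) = 5.31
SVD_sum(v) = [[0.06, 0.48, 0.17, -0.13, 0.07], [0.14, 1.07, 0.37, -0.30, 0.16], [0.19, 1.45, 0.51, -0.4, 0.22], [-0.07, -0.50, -0.17, 0.14, -0.08], [-0.22, -1.70, -0.59, 0.47, -0.26]] + [[-0.55, 0.09, -0.01, 0.16, 0.15], [-0.4, 0.07, -0.0, 0.12, 0.11], [1.29, -0.22, 0.01, -0.37, -0.35], [0.99, -0.17, 0.01, -0.28, -0.27], [0.40, -0.07, 0.00, -0.11, -0.11]] + [[0.08, -0.05, -0.37, -0.27, 0.6], [-0.05, 0.03, 0.23, 0.17, -0.38], [0.06, -0.04, -0.28, -0.2, 0.46], [-0.09, 0.05, 0.38, 0.28, -0.63], [0.07, -0.04, -0.31, -0.23, 0.51]] + [[0.23, -0.07, 0.34, 0.48, 0.38], [-0.19, 0.06, -0.28, -0.4, -0.32], [-0.05, 0.02, -0.07, -0.11, -0.08], [0.17, -0.06, 0.26, 0.37, 0.29], [-0.15, 0.05, -0.22, -0.32, -0.25]] + [[-0.01,-0.02,0.04,-0.03,0.01], [-0.01,-0.03,0.05,-0.04,0.01], [0.00,0.00,-0.00,0.0,-0.00], [-0.01,-0.02,0.03,-0.03,0.01], [-0.01,-0.02,0.03,-0.03,0.01]]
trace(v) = 1.55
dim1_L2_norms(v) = [1.34, 1.49, 2.22, 1.55, 2.1]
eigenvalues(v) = [(1.99+0j), (0.63+1.21j), (0.63-1.21j), (-1.48+0j), (-0.22+0j)]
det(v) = 1.18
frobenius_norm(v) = 3.97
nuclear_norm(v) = 7.66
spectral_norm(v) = 2.86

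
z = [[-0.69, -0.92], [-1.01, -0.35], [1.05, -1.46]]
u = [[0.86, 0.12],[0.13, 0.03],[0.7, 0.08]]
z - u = [[-1.55, -1.04], [-1.14, -0.38], [0.35, -1.54]]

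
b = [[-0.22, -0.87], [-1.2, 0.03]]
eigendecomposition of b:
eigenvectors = [[-0.69, 0.60], [-0.72, -0.8]]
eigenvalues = [-1.12, 0.93]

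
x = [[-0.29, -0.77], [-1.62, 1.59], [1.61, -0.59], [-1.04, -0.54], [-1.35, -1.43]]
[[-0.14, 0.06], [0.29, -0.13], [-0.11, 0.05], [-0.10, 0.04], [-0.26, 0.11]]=x @ [[0.0, 0.00],[0.18, -0.08]]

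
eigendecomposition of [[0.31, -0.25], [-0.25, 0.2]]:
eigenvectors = [[0.78, 0.63], [-0.63, 0.78]]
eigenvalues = [0.51, -0.0]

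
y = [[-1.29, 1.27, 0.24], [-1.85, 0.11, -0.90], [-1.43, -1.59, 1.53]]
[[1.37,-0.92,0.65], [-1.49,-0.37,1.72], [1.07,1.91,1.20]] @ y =[[-0.99, 0.61, 2.15], [0.15, -4.67, 2.61], [-6.63, -0.34, 0.37]]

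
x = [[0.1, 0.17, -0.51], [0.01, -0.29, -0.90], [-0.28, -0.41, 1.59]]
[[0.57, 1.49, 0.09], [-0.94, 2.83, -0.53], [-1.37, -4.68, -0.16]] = x @ [[0.25, 0.72, 1.89],[3.21, -0.55, 0.64],[0.01, -2.96, 0.4]]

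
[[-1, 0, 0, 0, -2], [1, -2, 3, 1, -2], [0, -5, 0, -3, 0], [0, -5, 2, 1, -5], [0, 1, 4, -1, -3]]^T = [[-1, 1, 0, 0, 0], [0, -2, -5, -5, 1], [0, 3, 0, 2, 4], [0, 1, -3, 1, -1], [-2, -2, 0, -5, -3]]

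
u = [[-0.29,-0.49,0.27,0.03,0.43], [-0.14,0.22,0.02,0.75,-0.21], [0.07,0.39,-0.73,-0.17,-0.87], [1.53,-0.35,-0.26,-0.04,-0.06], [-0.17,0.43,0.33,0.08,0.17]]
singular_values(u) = [1.7, 1.35, 0.8, 0.54, 0.0]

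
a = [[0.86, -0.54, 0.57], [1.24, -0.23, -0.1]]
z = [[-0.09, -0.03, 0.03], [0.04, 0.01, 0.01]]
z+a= [[0.77, -0.57, 0.60], [1.28, -0.22, -0.09]]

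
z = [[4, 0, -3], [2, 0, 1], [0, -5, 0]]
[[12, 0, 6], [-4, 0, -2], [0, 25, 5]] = z @ [[0, 0, 0], [0, -5, -1], [-4, 0, -2]]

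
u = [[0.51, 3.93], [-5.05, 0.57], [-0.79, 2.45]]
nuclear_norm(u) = 9.79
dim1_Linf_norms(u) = [3.93, 5.05, 2.45]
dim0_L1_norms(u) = [6.35, 6.95]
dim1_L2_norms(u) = [3.96, 5.08, 2.57]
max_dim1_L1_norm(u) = 5.62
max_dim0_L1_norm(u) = 6.95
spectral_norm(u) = 5.26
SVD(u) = [[0.23,-0.83], [0.91,0.36], [0.33,-0.42]] @ diag([5.264513254170198, 4.521493137965191]) @ [[-0.9,0.43], [-0.43,-0.9]]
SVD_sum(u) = [[-1.1, 0.52], [-4.35, 2.06], [-1.59, 0.75]] + [[1.61,3.41], [-0.70,-1.49], [0.8,1.70]]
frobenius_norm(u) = 6.94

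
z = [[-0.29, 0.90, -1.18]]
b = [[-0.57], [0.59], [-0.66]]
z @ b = [[1.48]]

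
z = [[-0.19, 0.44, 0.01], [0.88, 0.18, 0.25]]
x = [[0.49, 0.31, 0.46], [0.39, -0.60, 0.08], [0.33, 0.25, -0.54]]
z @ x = [[0.08, -0.32, -0.06], [0.58, 0.23, 0.28]]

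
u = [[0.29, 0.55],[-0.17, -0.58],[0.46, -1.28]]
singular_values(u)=[1.53, 0.52]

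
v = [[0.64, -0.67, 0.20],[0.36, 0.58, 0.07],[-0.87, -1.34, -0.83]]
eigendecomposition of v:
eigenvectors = [[0.70+0.00j, 0.70-0.00j, -0.16+0.00j], [0.03-0.42j, 0.03+0.42j, -0.01+0.00j], [(-0.26+0.52j), (-0.26-0.52j), (0.99+0j)]]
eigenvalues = [(0.53+0.55j), (0.53-0.55j), (-0.68+0j)]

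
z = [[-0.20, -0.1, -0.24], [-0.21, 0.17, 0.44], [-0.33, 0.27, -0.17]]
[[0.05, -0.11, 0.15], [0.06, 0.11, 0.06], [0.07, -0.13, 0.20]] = z @ [[-0.25, 0.15, -0.58], [-0.04, -0.08, -0.04], [0.03, 0.36, -0.12]]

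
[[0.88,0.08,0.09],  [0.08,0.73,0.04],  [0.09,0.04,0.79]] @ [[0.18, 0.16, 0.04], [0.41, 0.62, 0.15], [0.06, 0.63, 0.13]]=[[0.2, 0.25, 0.06], [0.32, 0.49, 0.12], [0.08, 0.54, 0.11]]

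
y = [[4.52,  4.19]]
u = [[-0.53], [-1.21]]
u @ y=[[-2.40, -2.22], [-5.47, -5.07]]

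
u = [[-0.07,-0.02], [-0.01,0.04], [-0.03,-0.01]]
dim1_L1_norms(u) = [0.09, 0.05, 0.04]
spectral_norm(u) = 0.08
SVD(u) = [[-0.92, -0.04], [0.03, -1.0], [-0.40, 0.02]] @ diag([0.0793862260511499, 0.04120469770979679]) @ [[0.96, 0.30], [0.3, -0.96]]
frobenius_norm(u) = 0.09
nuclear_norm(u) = 0.12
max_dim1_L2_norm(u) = 0.07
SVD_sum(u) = [[-0.07, -0.02], [0.00, 0.00], [-0.03, -0.01]] + [[-0.00, 0.0], [-0.01, 0.04], [0.0, -0.00]]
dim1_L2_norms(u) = [0.07, 0.04, 0.03]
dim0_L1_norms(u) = [0.11, 0.07]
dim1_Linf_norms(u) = [0.07, 0.04, 0.03]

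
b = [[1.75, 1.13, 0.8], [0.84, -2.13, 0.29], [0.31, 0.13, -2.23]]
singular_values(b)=[2.48, 2.41, 1.85]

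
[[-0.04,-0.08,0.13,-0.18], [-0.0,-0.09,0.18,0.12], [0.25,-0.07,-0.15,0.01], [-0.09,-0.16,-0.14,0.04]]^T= [[-0.04, -0.00, 0.25, -0.09],[-0.08, -0.09, -0.07, -0.16],[0.13, 0.18, -0.15, -0.14],[-0.18, 0.12, 0.01, 0.04]]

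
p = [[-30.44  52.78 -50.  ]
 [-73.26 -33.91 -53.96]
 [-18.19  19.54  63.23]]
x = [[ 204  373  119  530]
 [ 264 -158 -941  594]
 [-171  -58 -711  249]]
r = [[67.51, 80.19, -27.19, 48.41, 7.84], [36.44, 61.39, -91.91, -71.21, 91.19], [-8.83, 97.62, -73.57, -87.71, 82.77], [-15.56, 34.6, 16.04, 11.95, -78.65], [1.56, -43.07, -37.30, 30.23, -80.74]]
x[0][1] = 373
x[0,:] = [204, 373, 119, 530]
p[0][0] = -30.44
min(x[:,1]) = -158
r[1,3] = -71.21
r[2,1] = 97.62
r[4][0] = 1.56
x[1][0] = 264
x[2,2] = -711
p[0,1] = 52.78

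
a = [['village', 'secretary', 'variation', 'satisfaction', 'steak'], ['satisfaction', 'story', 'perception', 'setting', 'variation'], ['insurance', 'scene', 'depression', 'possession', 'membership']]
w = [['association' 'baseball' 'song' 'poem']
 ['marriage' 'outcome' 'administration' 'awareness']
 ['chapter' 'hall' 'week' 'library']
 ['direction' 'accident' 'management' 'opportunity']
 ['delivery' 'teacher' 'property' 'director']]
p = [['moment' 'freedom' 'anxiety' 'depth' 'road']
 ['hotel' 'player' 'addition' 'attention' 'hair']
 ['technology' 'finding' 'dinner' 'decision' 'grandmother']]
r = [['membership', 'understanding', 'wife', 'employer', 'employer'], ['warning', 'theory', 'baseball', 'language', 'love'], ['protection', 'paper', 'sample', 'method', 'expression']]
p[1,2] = 'addition'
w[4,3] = 'director'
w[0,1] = 'baseball'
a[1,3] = 'setting'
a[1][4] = 'variation'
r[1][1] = 'theory'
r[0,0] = 'membership'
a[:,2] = ['variation', 'perception', 'depression']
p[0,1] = 'freedom'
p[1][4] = 'hair'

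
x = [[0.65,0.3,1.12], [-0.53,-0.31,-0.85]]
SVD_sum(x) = [[0.66, 0.34, 1.1],  [-0.52, -0.26, -0.87]] + [[-0.01, -0.04, 0.02], [-0.01, -0.05, 0.02]]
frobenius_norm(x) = 1.69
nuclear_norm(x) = 1.76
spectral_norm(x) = 1.69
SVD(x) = [[-0.79, 0.62], [0.62, 0.79]] @ diag([1.6918063501345073, 0.06474004668332332]) @ [[-0.50,-0.25,-0.83],  [-0.21,-0.89,0.4]]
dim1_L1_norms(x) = [2.07, 1.69]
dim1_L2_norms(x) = [1.33, 1.05]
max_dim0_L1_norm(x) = 1.97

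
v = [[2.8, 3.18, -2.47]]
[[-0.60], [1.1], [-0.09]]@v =[[-1.68, -1.91, 1.48], [3.08, 3.5, -2.72], [-0.25, -0.29, 0.22]]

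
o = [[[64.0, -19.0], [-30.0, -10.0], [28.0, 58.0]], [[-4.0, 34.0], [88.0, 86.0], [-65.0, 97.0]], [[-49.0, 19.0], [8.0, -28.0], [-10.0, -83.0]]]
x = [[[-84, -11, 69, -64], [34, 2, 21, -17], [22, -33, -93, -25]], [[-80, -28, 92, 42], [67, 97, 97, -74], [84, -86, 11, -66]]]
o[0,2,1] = 58.0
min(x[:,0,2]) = 69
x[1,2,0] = 84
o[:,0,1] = [-19.0, 34.0, 19.0]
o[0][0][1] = -19.0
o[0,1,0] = -30.0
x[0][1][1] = 2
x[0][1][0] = 34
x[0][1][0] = 34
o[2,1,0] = 8.0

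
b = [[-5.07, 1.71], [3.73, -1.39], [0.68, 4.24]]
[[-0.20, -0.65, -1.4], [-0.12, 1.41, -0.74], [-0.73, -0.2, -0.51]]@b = [[-2.36, -5.37], [5.36, -5.30], [2.61, -3.13]]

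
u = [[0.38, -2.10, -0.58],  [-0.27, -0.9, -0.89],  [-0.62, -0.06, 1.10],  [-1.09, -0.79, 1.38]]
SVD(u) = [[-0.84, -0.26, -0.47], [-0.46, -0.02, 0.86], [0.26, -0.47, -0.07], [0.12, -0.84, 0.17]] @ diag([2.516939638373915, 2.26236577843794, 0.6535410785368283]) @ [[-0.2, 0.82, 0.54],[0.49, 0.56, -0.67],[-0.85, 0.14, -0.51]]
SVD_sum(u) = [[0.41, -1.72, -1.14], [0.23, -0.95, -0.63], [-0.13, 0.55, 0.36], [-0.06, 0.26, 0.17]] + [[-0.29,-0.33,0.40],[-0.02,-0.02,0.03],[-0.53,-0.60,0.72],[-0.93,-1.06,1.27]] + [[0.26, -0.04, 0.16], [-0.48, 0.08, -0.29], [0.04, -0.01, 0.02], [-0.09, 0.02, -0.06]]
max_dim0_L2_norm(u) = 2.42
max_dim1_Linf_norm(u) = 2.1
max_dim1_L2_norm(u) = 2.21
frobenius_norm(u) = 3.45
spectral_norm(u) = 2.52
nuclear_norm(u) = 5.43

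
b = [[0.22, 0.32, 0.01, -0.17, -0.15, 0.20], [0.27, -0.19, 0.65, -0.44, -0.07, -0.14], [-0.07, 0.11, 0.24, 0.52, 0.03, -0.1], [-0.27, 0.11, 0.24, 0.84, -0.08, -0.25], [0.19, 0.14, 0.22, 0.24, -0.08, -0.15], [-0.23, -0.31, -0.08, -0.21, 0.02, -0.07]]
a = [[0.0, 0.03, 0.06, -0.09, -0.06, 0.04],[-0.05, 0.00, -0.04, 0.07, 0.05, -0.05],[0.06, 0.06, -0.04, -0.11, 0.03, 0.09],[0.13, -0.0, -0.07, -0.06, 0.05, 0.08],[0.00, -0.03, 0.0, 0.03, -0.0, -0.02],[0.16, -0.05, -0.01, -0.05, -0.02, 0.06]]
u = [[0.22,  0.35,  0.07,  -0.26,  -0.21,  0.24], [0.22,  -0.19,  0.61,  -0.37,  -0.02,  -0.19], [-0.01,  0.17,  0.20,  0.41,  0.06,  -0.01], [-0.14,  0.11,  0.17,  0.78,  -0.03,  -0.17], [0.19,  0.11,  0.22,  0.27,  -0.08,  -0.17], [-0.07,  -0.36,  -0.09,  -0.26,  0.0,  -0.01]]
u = a + b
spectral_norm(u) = 1.12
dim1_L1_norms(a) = [0.28, 0.26, 0.39, 0.39, 0.08, 0.35]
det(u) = -0.00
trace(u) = 0.92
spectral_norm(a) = 0.30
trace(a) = -0.04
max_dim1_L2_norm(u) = 0.84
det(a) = 0.00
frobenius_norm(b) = 1.63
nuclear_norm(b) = 3.00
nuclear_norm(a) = 0.60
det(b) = -0.00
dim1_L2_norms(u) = [0.59, 0.79, 0.49, 0.84, 0.45, 0.46]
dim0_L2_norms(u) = [0.4, 0.58, 0.71, 1.06, 0.24, 0.39]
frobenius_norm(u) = 1.53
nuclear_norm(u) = 2.93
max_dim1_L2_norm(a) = 0.19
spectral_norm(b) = 1.23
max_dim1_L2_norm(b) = 0.96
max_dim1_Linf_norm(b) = 0.84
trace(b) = 0.96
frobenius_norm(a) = 0.36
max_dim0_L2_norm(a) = 0.22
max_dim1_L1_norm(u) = 1.6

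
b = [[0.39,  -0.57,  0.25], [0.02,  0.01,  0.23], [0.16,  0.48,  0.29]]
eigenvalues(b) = [(0.47+0j), (0.47-0j), (-0.26+0j)]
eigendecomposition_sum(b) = [[0.20+2.09j, -0.18-1.27j, 0.08+1.25j], [(0.02-3.33j), 0.08+2.03j, (0.08-1.99j)], [(0.07-6.88j), 0.14+4.20j, (0.19-4.11j)]] + [[(0.2-2.09j), (-0.18+1.27j), (0.08-1.25j)], [(0.02+3.33j), (0.08-2.03j), (0.08+1.99j)], [(0.07+6.88j), 0.14-4.20j, (0.19+4.11j)]] + [[-0.02+0.00j, (-0.21-0j), (0.1+0j)], [-0.01+0.00j, (-0.15-0j), (0.07+0j)], [0.02-0.00j, 0.19+0.00j, -0.09-0.00j]]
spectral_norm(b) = 0.78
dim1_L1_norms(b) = [1.21, 0.26, 0.93]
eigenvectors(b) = [[(0.26-0.03j), 0.26+0.03j, (-0.65+0j)],[-0.42+0.00j, -0.42-0.00j, -0.47+0.00j],[-0.87+0.00j, -0.87-0.00j, 0.60+0.00j]]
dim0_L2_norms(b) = [0.42, 0.75, 0.45]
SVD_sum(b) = [[0.25,-0.65,0.09], [0.01,-0.03,0.00], [-0.12,0.32,-0.05]] + [[0.12, 0.07, 0.17],[0.11, 0.06, 0.15],[0.25, 0.15, 0.36]] + [[0.02, 0.01, -0.02],[-0.09, -0.03, 0.08],[0.03, 0.01, -0.02]]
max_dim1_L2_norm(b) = 0.73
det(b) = -0.06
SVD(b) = [[-0.89,0.41,-0.19], [-0.04,0.35,0.94], [0.45,0.84,-0.30]] @ diag([0.7818503408611712, 0.5512266781855939, 0.13363829448083472]) @ [[-0.36, 0.93, -0.13],  [0.55, 0.32, 0.77],  [-0.76, -0.20, 0.62]]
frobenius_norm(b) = 0.97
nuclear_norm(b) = 1.47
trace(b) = 0.69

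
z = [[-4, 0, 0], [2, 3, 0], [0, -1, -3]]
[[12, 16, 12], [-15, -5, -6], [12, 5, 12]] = z @ [[-3, -4, -3], [-3, 1, 0], [-3, -2, -4]]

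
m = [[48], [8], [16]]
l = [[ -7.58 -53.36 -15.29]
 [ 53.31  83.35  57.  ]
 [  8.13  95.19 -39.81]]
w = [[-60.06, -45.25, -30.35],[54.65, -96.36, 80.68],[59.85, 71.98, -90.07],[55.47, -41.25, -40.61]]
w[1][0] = 54.65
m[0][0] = 48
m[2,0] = 16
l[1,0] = 53.31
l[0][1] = -53.36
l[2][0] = 8.13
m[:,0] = [48, 8, 16]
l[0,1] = -53.36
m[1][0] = 8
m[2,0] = 16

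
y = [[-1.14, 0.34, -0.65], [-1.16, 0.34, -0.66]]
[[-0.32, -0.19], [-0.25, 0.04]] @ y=[[0.59,-0.17,0.33], [0.24,-0.07,0.14]]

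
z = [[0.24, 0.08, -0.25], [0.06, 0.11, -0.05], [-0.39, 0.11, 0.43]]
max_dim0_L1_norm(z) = 0.73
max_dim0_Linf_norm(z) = 0.43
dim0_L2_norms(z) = [0.46, 0.17, 0.5]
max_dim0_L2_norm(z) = 0.5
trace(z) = 0.78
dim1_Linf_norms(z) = [0.25, 0.11, 0.43]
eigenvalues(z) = [0.66, -0.0, 0.12]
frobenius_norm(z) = 0.70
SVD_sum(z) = [[0.23, -0.02, -0.25], [0.05, -0.0, -0.05], [-0.4, 0.04, 0.43]] + [[0.01, 0.10, 0.00], [0.01, 0.11, 0.0], [0.01, 0.07, 0.0]] + [[-0.00, 0.00, -0.00],[0.00, -0.0, 0.0],[-0.00, 0.0, -0.0]]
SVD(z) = [[-0.50,  -0.60,  0.63], [-0.10,  -0.68,  -0.73], [0.86,  -0.43,  0.28]] @ diag([0.6817486927304879, 0.1703394923007372, 0.0017825046978463663]) @ [[-0.68, 0.06, 0.73], [-0.10, -1.0, -0.01], [-0.73, 0.08, -0.68]]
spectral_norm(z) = 0.68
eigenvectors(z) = [[0.53, 0.73, 0.56], [0.13, -0.09, 0.68], [-0.84, 0.68, 0.48]]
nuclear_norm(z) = 0.85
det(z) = -0.00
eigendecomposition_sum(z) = [[0.24, -0.02, -0.26], [0.06, -0.00, -0.07], [-0.39, 0.03, 0.42]] + [[-0.0, 0.00, -0.00], [0.00, -0.0, 0.00], [-0.0, 0.0, -0.00]] + [[-0.0, 0.1, 0.01], [-0.0, 0.11, 0.02], [-0.0, 0.08, 0.01]]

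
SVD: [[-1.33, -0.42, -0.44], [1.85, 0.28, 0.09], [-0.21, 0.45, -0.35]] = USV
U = [[-0.61, 0.0, 0.79],[0.79, 0.10, 0.61],[-0.07, 1.0, -0.06]]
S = [2.36, 0.58, 0.34]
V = [[0.97,0.19,0.15], [-0.06,0.81,-0.58], [0.24,-0.56,-0.8]]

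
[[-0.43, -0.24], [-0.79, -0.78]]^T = [[-0.43, -0.79], [-0.24, -0.78]]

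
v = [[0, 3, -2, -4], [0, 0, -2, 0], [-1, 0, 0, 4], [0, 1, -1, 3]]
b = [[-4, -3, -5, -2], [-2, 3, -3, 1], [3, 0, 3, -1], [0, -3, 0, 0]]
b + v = [[-4, 0, -7, -6], [-2, 3, -5, 1], [2, 0, 3, 3], [0, -2, -1, 3]]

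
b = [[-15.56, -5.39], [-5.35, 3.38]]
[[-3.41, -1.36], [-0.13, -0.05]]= b@ [[0.15, 0.06], [0.20, 0.08]]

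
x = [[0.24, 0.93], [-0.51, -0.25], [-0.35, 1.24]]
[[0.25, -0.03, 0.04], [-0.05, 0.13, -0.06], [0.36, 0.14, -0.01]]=x @ [[-0.03,  -0.27,  0.11], [0.28,  0.04,  0.02]]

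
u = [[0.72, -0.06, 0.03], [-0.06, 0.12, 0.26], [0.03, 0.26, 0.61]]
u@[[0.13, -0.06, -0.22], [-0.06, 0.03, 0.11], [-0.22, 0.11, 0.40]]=[[0.09, -0.04, -0.15], [-0.07, 0.04, 0.13], [-0.15, 0.07, 0.27]]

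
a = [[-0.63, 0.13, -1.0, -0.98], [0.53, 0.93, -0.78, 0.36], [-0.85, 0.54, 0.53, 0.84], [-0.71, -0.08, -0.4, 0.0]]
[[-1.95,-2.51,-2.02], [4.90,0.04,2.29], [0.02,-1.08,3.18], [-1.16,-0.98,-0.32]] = a @ [[2.35,1.63,-0.11], [1.67,-1.55,2.26], [-1.61,-0.13,0.55], [2.34,1.44,1.87]]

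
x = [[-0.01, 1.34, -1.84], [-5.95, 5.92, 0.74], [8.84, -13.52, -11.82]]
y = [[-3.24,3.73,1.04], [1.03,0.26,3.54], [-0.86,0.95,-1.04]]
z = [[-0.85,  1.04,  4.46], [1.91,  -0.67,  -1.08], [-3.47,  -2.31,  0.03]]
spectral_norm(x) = 21.28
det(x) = -136.60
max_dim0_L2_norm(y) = 3.86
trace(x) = -5.91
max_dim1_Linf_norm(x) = 13.52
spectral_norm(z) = 5.02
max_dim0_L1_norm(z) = 6.23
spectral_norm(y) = 5.16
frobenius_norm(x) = 21.84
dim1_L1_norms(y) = [8.01, 4.83, 2.85]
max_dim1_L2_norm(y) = 5.05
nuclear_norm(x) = 27.34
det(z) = -24.07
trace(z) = -1.49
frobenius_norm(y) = 6.47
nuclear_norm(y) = 9.34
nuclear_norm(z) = 10.38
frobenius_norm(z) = 6.66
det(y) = 5.66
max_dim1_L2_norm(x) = 20.02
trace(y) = -4.02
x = z @ y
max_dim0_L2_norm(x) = 14.82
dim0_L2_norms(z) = [4.05, 2.62, 4.59]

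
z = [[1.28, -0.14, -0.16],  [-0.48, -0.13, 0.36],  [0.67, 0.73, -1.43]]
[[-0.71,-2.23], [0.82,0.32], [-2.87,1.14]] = z @[[-0.34, -1.57], [-0.10, 2.1], [1.80, -0.46]]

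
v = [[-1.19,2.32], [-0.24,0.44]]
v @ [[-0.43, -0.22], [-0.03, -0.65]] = [[0.44, -1.25],[0.09, -0.23]]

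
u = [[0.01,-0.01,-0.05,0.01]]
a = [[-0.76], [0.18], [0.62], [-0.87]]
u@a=[[-0.05]]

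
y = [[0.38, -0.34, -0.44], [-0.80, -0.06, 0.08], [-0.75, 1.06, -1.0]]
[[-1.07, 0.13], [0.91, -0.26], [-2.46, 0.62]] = y @ [[-0.85, 0.26], [-0.76, 0.41], [2.29, -0.38]]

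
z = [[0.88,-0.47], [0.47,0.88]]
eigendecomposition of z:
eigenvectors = [[0.00+0.71j,  0.00-0.71j], [0.71+0.00j,  (0.71-0j)]]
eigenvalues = [(0.88+0.47j), (0.88-0.47j)]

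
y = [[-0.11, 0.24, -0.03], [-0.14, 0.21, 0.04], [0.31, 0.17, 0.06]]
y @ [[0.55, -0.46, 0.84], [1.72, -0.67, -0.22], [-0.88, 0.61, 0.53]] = [[0.38, -0.13, -0.16],  [0.25, -0.05, -0.14],  [0.41, -0.22, 0.25]]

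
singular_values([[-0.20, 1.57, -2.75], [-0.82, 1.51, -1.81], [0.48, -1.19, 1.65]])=[4.5, 0.64, 0.0]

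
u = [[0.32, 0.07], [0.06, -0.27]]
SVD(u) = [[-1.0, -0.01], [-0.01, 1.00]] @ diag([0.32757124690782824, 0.27658105177190034]) @ [[-0.98,-0.21],  [0.21,-0.98]]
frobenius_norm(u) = 0.43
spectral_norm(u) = 0.33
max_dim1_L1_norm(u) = 0.39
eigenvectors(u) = [[0.99, -0.12],[0.1, 0.99]]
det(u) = -0.09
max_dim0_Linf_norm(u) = 0.32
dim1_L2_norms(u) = [0.33, 0.28]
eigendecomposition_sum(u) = [[0.32, 0.04], [0.03, 0.00]] + [[-0.0, 0.03], [0.03, -0.27]]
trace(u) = 0.05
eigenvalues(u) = [0.33, -0.28]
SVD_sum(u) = [[0.32, 0.07], [0.00, 0.00]] + [[-0.00, 0.0],  [0.06, -0.27]]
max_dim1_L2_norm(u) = 0.33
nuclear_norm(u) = 0.60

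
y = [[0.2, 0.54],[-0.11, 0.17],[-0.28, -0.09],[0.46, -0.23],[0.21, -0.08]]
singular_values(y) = [0.63, 0.62]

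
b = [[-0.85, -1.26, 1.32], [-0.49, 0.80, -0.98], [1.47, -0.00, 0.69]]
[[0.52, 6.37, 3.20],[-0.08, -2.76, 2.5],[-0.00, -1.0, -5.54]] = b @[[-0.34, -1.49, -4.67], [0.57, -2.25, 2.62], [0.72, 1.72, 1.92]]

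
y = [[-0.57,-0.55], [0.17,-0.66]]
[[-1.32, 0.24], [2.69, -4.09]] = y@[[5.01, -5.13], [-2.79, 4.88]]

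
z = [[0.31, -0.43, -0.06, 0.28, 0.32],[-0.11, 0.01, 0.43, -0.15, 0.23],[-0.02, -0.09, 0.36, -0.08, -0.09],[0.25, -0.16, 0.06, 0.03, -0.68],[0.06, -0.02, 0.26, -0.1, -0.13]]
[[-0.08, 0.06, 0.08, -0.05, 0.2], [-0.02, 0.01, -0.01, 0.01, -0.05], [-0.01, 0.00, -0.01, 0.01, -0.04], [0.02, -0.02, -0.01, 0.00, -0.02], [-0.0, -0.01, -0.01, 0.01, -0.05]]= z @ [[-0.07, 0.01, 0.06, -0.05, 0.02], [0.07, -0.07, -0.08, 0.05, -0.27], [-0.03, 0.01, -0.03, 0.02, -0.12], [-0.03, 0.05, 0.03, -0.01, 0.14], [-0.07, 0.05, 0.05, -0.03, 0.1]]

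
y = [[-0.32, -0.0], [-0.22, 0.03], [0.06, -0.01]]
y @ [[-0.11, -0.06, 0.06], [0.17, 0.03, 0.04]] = [[0.04, 0.02, -0.02], [0.03, 0.01, -0.01], [-0.01, -0.0, 0.00]]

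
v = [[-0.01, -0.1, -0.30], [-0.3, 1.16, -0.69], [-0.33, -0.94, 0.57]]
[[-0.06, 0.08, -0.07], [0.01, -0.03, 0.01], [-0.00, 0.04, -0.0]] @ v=[[-0.00, 0.16, -0.08], [0.01, -0.05, 0.02], [-0.01, 0.05, -0.03]]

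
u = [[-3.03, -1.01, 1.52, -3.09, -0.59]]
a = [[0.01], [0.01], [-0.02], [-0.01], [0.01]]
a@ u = [[-0.03, -0.01, 0.02, -0.03, -0.01], [-0.03, -0.01, 0.02, -0.03, -0.01], [0.06, 0.02, -0.03, 0.06, 0.01], [0.03, 0.01, -0.02, 0.03, 0.01], [-0.03, -0.01, 0.02, -0.03, -0.01]]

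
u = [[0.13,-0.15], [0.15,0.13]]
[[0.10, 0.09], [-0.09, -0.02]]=u @ [[-0.01, 0.22],[-0.65, -0.4]]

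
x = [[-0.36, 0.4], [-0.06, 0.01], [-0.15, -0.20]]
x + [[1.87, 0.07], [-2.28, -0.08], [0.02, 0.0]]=[[1.51,0.47], [-2.34,-0.07], [-0.13,-0.2]]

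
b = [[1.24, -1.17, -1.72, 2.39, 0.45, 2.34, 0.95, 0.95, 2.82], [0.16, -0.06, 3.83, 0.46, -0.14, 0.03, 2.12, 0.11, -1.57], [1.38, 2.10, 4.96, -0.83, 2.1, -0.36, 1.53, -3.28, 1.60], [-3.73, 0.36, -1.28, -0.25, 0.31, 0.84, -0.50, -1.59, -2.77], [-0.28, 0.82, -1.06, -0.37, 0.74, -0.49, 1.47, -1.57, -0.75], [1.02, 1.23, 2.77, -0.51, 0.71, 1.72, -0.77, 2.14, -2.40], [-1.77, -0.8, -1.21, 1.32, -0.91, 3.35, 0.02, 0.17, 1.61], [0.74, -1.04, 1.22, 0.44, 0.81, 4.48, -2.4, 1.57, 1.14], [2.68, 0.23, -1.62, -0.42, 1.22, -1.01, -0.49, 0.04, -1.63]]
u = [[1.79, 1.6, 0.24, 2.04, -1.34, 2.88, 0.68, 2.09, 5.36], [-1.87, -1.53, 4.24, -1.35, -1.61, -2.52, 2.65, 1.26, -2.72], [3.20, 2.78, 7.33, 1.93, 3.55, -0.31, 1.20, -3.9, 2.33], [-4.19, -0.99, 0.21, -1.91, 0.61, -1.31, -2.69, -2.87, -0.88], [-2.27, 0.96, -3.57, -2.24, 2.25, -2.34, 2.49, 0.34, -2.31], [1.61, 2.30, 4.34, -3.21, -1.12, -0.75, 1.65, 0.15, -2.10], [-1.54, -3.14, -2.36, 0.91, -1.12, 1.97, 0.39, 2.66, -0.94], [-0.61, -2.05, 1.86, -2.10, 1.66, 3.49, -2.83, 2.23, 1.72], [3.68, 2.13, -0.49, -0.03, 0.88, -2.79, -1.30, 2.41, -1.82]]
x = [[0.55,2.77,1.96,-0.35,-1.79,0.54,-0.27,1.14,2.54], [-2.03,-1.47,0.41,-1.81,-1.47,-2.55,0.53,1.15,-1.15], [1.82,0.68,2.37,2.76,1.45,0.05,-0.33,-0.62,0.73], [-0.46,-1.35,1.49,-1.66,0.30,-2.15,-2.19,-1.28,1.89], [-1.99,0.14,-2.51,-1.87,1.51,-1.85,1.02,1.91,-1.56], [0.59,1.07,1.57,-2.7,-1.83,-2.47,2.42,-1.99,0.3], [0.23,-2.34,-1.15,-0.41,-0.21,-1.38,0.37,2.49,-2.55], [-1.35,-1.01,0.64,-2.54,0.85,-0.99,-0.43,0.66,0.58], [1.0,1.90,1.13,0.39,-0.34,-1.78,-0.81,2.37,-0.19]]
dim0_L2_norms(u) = [7.65, 6.2, 10.61, 5.82, 5.34, 6.81, 5.91, 6.88, 7.7]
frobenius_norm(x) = 13.91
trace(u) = 7.98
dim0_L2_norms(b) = [5.42, 3.14, 7.63, 3.03, 2.96, 6.47, 4.09, 4.87, 5.79]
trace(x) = -0.33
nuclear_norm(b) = 37.48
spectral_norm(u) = 12.56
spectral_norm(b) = 8.87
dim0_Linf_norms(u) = [4.19, 3.14, 7.33, 3.21, 3.55, 3.49, 2.83, 3.9, 5.36]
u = x + b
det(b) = -10878.91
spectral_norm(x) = 8.47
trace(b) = 8.31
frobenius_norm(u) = 21.45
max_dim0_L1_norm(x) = 14.49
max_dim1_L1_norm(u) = 26.53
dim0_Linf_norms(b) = [3.73, 2.1, 4.96, 2.39, 2.1, 4.48, 2.4, 3.28, 2.82]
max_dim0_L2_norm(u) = 10.61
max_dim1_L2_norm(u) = 10.5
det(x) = 19240.08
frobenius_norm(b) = 15.21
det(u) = -928766.08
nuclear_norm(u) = 55.22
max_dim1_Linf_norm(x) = 2.77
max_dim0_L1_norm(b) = 19.67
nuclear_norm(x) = 35.33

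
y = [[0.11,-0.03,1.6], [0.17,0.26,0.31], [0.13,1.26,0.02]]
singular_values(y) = [1.64, 1.29, 0.12]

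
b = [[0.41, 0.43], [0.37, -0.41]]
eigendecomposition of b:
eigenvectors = [[0.94, -0.40], [0.35, 0.92]]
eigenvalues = [0.57, -0.57]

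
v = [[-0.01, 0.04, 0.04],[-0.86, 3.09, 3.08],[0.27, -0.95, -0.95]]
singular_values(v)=[4.65, 0.01, 0.0]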